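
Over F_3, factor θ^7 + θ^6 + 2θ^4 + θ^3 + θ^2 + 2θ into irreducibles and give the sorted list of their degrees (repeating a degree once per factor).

1, 1, 2, 3

Write h(θ) = θ^7 + θ^6 + 2θ^4 + θ^3 + θ^2 + 2θ.
Roots in F_3: h(0) = 0 → root; h(1) = 2; h(2) = 0 → root.
Linear factors from roots: (θ), (θ + 1).
Complete factorization: h(θ) = (θ)·(θ + 1)·(θ^2 + 1)·(θ^3 + 2θ + 2).
Factor degrees with multiplicity: 1 + 1 + 2 + 3 = 7.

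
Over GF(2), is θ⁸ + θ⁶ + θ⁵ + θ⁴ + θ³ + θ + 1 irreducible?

Yes

Write P(θ) = θ⁸ + θ⁶ + θ⁵ + θ⁴ + θ³ + θ + 1.
Check for roots in GF(2): P(0) = 1; P(1) = 1.
No roots, so no linear factors.
Monic irreducibles of degree 2 over GF(2): θ² + θ + 1.
None of them divide P (all give nonzero remainder).
Monic irreducibles of degree 3 over GF(2): θ³ + θ + 1, θ³ + θ² + 1.
None of them divide P (all give nonzero remainder).
Monic irreducibles of degree 4 over GF(2): θ⁴ + θ + 1, θ⁴ + θ³ + 1, θ⁴ + θ³ + θ² + θ + 1.
None of them divide P (all give nonzero remainder).
No irreducible factor of degree ≤ 4 exists, so P is irreducible over GF(2).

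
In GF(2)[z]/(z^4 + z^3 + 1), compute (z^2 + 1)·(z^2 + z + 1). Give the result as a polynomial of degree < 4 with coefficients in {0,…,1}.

z

Multiply in GF(2)[z]: (z^2 + 1)·(z^2 + z + 1) = z^4 + z^3 + z + 1.
Reduce using z^4 ≡ z^3 + 1 (mod z^4 + z^3 + 1).
Reduced: z.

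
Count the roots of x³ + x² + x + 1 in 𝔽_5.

3

Write P(x) = x³ + x² + x + 1.
Evaluate at each of the 5 elements of 𝔽_5:
P(0) = 1; P(1) = 4; P(2) = 0 → root; P(3) = 0 → root; P(4) = 0 → root.
Roots: {2, 3, 4}.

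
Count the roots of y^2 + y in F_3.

2

Write P(y) = y^2 + y.
Evaluate at each of the 3 elements of F_3:
P(0) = 0 → root; P(1) = 2; P(2) = 0 → root.
Roots: {0, 2}.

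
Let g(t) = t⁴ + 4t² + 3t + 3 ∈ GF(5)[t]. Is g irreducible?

Check for roots in GF(5): g(0) = 3; g(1) = 1; g(2) = 1; g(3) = 4; g(4) = 0 → root.
g(4) = 0, so (t − 4) divides g(t); g is reducible.

No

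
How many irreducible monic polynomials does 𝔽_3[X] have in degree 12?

x^(3^12) − x is the product of all monic irreducibles of degree dividing 12; Möbius inversion gives N = (1/12) Σ μ(12/d)·3^d.
Divisors of 12: 1, 2, 3, 4, 6, 12; μ(12/d) for each: 0, 1, 0, -1, -1, 1.
Σ = 3^2 − 3^4 − 3^6 + 3^12 = 530640.
N = 530640/12 = 44220.

44220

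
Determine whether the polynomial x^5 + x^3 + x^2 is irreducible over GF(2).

Write h(x) = x^5 + x^3 + x^2.
Check for roots in GF(2): h(0) = 0 → root; h(1) = 1.
h(0) = 0, so (x) divides h(x); h is reducible.

No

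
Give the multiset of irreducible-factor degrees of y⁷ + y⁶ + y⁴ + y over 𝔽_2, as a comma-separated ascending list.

Write h(y) = y⁷ + y⁶ + y⁴ + y.
Roots in 𝔽_2: h(0) = 0 → root; h(1) = 0 → root.
Linear factors from roots: (y), (y + 1).
Complete factorization: h(y) = (y)·(y + 1)^3·(y³ + y + 1).
Factor degrees with multiplicity: 1 + 1 + 1 + 1 + 3 = 7.

1, 1, 1, 1, 3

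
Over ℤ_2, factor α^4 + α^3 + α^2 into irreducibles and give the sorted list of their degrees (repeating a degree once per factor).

Write h(α) = α^4 + α^3 + α^2.
Roots in ℤ_2: h(0) = 0 → root; h(1) = 1.
Linear factors from roots: (α).
Complete factorization: h(α) = (α)^2·(α^2 + α + 1).
Factor degrees with multiplicity: 1 + 1 + 2 = 4.

1, 1, 2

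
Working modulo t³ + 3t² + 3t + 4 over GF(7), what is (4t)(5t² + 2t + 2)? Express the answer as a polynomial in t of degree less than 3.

4t^2 + 4t + 4

Multiply in GF(7)[t]: (4t)·(5t² + 2t + 2) = 6t³ + t² + t.
Reduce using t³ ≡ 4t² + 4t + 3 (mod t³ + 3t² + 3t + 4).
Reduced: 4t² + 4t + 4.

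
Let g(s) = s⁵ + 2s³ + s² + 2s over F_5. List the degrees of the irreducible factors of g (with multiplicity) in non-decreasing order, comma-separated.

Roots in F_5: g(0) = 0 → root; g(1) = 1; g(2) = 1; g(3) = 2; g(4) = 1.
Linear factors from roots: (s).
Complete factorization: g(s) = (s)·(s² + s + 1)·(s² + 4s + 2).
Factor degrees with multiplicity: 1 + 2 + 2 = 5.

1, 2, 2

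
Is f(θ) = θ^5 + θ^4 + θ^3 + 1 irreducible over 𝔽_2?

No

Check for roots in 𝔽_2: f(0) = 1; f(1) = 0 → root.
f(1) = 0, so (θ − 1) divides f(θ); f is reducible.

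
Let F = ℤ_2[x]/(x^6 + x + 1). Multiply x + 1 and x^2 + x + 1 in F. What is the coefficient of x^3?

Multiply in ℤ_2[x]: (x + 1)·(x^2 + x + 1) = x^3 + 1.
Reduced: x^3 + 1.

1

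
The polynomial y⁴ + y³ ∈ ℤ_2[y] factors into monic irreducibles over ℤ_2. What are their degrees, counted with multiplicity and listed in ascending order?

Write f(y) = y⁴ + y³.
Roots in ℤ_2: f(0) = 0 → root; f(1) = 0 → root.
Linear factors from roots: (y), (y + 1).
Complete factorization: f(y) = (y + 1)·(y)^3.
Factor degrees with multiplicity: 1 + 1 + 1 + 1 = 4.

1, 1, 1, 1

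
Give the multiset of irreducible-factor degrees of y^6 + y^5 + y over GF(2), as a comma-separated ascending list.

1, 2, 3

Write h(y) = y^6 + y^5 + y.
Roots in GF(2): h(0) = 0 → root; h(1) = 1.
Linear factors from roots: (y).
Complete factorization: h(y) = (y)·(y^2 + y + 1)·(y^3 + y + 1).
Factor degrees with multiplicity: 1 + 2 + 3 = 6.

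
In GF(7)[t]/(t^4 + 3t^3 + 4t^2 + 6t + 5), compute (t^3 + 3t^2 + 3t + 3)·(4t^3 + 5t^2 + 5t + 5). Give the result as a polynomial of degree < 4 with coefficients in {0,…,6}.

Multiply in GF(7)[t]: (t^3 + 3t^2 + 3t + 3)·(4t^3 + 5t^2 + 5t + 5) = 4t^6 + 3t^5 + 4t^4 + 5t^3 + 3t^2 + 2t + 1.
Reduce using t^4 ≡ 4t^3 + 3t^2 + t + 2 (mod t^4 + 3t^3 + 4t^2 + 6t + 5).
Reduced: 5t^2 + 6t + 3.

5t^2 + 6t + 3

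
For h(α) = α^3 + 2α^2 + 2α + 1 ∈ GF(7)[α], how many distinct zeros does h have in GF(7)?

3

Evaluate at each of the 7 elements of GF(7):
h(0) = 1; h(1) = 6; h(2) = 0 → root; h(3) = 3; h(4) = 0 → root; h(5) = 4; h(6) = 0 → root.
Roots: {2, 4, 6}.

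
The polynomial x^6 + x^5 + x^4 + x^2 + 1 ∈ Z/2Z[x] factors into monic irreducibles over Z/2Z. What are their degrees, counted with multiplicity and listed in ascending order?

Write g(x) = x^6 + x^5 + x^4 + x^2 + 1.
Roots in Z/2Z: g(0) = 1; g(1) = 1.
Complete factorization: g(x) = (x^6 + x^5 + x^4 + x^2 + 1).
Factor degrees with multiplicity: 6 = 6.

6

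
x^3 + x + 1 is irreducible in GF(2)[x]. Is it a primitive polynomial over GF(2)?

Yes

Write f(x) = x^3 + x + 1.
|GF(2^3)^×| = 2^3 − 1 = 7. Prime factorization: 7 = 7.
f is primitive ⇔ x has order 7 in GF(2)[x]/(f), i.e. x^(7/q) ≠ 1 for each prime q | 7.
x^(1) mod f = x.
None equal 1, so x has full order 7; f is primitive.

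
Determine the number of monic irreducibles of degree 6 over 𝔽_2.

x^(2^6) − x is the product of all monic irreducibles of degree dividing 6; Möbius inversion gives N = (1/6) Σ μ(6/d)·2^d.
Divisors of 6: 1, 2, 3, 6; μ(6/d) for each: 1, -1, -1, 1.
Σ = 2^1 − 2^2 − 2^3 + 2^6 = 54.
N = 54/6 = 9.

9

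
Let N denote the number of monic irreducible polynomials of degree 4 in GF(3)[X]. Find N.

18

Gauss's count: N_{3}(4) = (1/4) Σ_{d|4} μ(4/d)·3^d.
Divisors of 4: 1, 2, 4; μ(4/d) for each: 0, -1, 1.
Σ = − 3^2 + 3^4 = 72.
N = 72/4 = 18.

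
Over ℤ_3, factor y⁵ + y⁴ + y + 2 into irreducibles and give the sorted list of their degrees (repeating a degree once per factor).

Write g(y) = y⁵ + y⁴ + y + 2.
Roots in ℤ_3: g(0) = 2; g(1) = 2; g(2) = 1.
Complete factorization: g(y) = (y⁵ + y⁴ + y + 2).
Factor degrees with multiplicity: 5 = 5.

5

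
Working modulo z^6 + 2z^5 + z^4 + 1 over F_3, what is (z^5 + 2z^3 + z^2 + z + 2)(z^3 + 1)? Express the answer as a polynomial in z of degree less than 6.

Multiply in F_3[z]: (z^5 + 2z^3 + z^2 + z + 2)·(z^3 + 1) = z^8 + 2z^6 + 2z^5 + z^4 + z^3 + z^2 + z + 2.
Reduce using z^6 ≡ z^5 + 2z^4 + 2 (mod z^6 + 2z^5 + z^4 + 1).
Reduced: 2z^4 + z^3.

2z^4 + z^3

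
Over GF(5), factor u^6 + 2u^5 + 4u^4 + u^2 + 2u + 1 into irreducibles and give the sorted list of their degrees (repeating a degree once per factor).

Write g(u) = u^6 + 2u^5 + 4u^4 + u^2 + 2u + 1.
Roots in GF(5): g(0) = 1; g(1) = 1; g(2) = 1; g(3) = 0 → root; g(4) = 3.
Linear factors from roots: (u + 2).
Complete factorization: g(u) = (u + 2)·(u^2 + 3u + 4)·(u^3 + 2u^2 + 4u + 2).
Factor degrees with multiplicity: 1 + 2 + 3 = 6.

1, 2, 3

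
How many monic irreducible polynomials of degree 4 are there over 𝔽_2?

x^(2^4) − x is the product of all monic irreducibles of degree dividing 4; Möbius inversion gives N = (1/4) Σ μ(4/d)·2^d.
Divisors of 4: 1, 2, 4; μ(4/d) for each: 0, -1, 1.
Σ = − 2^2 + 2^4 = 12.
N = 12/4 = 3.

3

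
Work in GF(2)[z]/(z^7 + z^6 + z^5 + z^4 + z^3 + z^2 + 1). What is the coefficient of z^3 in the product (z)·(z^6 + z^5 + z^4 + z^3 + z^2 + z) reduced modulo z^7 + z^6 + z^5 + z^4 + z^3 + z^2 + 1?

Multiply in GF(2)[z]: (z)·(z^6 + z^5 + z^4 + z^3 + z^2 + z) = z^7 + z^6 + z^5 + z^4 + z^3 + z^2.
Reduce using z^7 ≡ z^6 + z^5 + z^4 + z^3 + z^2 + 1 (mod z^7 + z^6 + z^5 + z^4 + z^3 + z^2 + 1).
Reduced: 1.

0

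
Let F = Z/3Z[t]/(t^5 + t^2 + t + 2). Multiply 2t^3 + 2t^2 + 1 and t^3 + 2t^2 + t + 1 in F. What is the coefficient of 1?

1

Multiply in Z/3Z[t]: (2t^3 + 2t^2 + 1)·(t^3 + 2t^2 + t + 1) = 2t^6 + 2t^3 + t^2 + t + 1.
Reduce using t^5 ≡ 2t^2 + 2t + 1 (mod t^5 + t^2 + t + 2).
Reduced: 2t^2 + 1.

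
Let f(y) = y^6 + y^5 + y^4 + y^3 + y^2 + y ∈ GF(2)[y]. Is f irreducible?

Check for roots in GF(2): f(0) = 0 → root; f(1) = 0 → root.
f(0) = 0, so (y) divides f(y); f is reducible.

No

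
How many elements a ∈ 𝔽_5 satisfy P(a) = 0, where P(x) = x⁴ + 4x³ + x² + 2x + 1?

1

Evaluate at each of the 5 elements of 𝔽_5:
P(0) = 1; P(1) = 4; P(2) = 2; P(3) = 0 → root; P(4) = 2.
Roots: {3}.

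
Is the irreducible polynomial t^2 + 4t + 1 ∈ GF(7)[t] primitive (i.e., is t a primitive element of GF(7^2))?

No

Write f(t) = t^2 + 4t + 1.
|GF(7^2)^×| = 7^2 − 1 = 48. Prime factorization: 48 = 2^4·3.
f is primitive ⇔ t has order 48 in GF(7)[t]/(f), i.e. t^(48/q) ≠ 1 for each prime q | 48.
t^(24) mod f = 1
t^(16) mod f = 1
Since t^(24) = 1, the order of t divides 24 < 48; not primitive.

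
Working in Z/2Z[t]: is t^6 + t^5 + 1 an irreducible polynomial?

Yes

Write m(t) = t^6 + t^5 + 1.
Check for roots in Z/2Z: m(0) = 1; m(1) = 1.
No roots, so no linear factors.
Monic irreducibles of degree 2 over GF(2): t^2 + t + 1.
None of them divide m (all give nonzero remainder).
Monic irreducibles of degree 3 over GF(2): t^3 + t + 1, t^3 + t^2 + 1.
None of them divide m (all give nonzero remainder).
No irreducible factor of degree ≤ 3 exists, so m is irreducible over GF(2).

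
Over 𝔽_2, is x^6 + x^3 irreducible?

No

Write h(x) = x^6 + x^3.
Check for roots in 𝔽_2: h(0) = 0 → root; h(1) = 0 → root.
h(0) = 0, so (x) divides h(x); h is reducible.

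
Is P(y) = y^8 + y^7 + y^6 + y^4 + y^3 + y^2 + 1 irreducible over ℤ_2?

Yes

Check for roots in ℤ_2: P(0) = 1; P(1) = 1.
No roots, so no linear factors.
Monic irreducibles of degree 2 over GF(2): y^2 + y + 1.
None of them divide P (all give nonzero remainder).
Monic irreducibles of degree 3 over GF(2): y^3 + y + 1, y^3 + y^2 + 1.
None of them divide P (all give nonzero remainder).
Monic irreducibles of degree 4 over GF(2): y^4 + y + 1, y^4 + y^3 + 1, y^4 + y^3 + y^2 + y + 1.
None of them divide P (all give nonzero remainder).
No irreducible factor of degree ≤ 4 exists, so P is irreducible over GF(2).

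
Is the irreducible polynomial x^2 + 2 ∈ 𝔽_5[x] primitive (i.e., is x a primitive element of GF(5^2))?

Write f(x) = x^2 + 2.
|GF(5^2)^×| = 5^2 − 1 = 24. Prime factorization: 24 = 2^3·3.
f is primitive ⇔ x has order 24 in GF(5)[x]/(f), i.e. x^(24/q) ≠ 1 for each prime q | 24.
x^(12) mod f = 4.
x^(8) mod f = 1
Since x^(8) = 1, the order of x divides 8 < 24; not primitive.

No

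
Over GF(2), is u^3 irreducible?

Write f(u) = u^3.
Check for roots in GF(2): f(0) = 0 → root; f(1) = 1.
f(0) = 0, so (u) divides f(u); f is reducible.

No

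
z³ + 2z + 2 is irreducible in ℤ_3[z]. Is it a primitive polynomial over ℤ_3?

Write f(z) = z³ + 2z + 2.
|GF(3^3)^×| = 3^3 − 1 = 26. Prime factorization: 26 = 2·13.
f is primitive ⇔ z has order 26 in GF(3)[z]/(f), i.e. z^(26/q) ≠ 1 for each prime q | 26.
z^(13) mod f = 1
z^(2) mod f = z².
Since z^(13) = 1, the order of z divides 13 < 26; not primitive.

No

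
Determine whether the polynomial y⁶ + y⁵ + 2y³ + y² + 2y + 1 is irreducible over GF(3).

Write P(y) = y⁶ + y⁵ + 2y³ + y² + 2y + 1.
Check for roots in GF(3): P(0) = 1; P(1) = 2; P(2) = 1.
No roots, so no linear factors.
Monic irreducibles of degree 2 over GF(3): y² + 1, y² + y + 2, y² + 2y + 2.
None of them divide P (all give nonzero remainder).
Degree-3 irreducible divisors: test the 8 monic irreducibles of degree 3 over GF(3).
None of them divide P (all give nonzero remainder).
No irreducible factor of degree ≤ 3 exists, so P is irreducible over GF(3).

Yes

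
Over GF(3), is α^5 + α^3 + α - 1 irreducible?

Yes

Write h(α) = α^5 + α^3 + α - 1.
Check for roots in GF(3): h(0) = 2; h(1) = 2; h(2) = 2.
No roots, so no linear factors.
Monic irreducibles of degree 2 over GF(3): α^2 + 1, α^2 + α - 1, α^2 - α - 1.
None of them divide h (all give nonzero remainder).
No irreducible factor of degree ≤ 2 exists, so h is irreducible over GF(3).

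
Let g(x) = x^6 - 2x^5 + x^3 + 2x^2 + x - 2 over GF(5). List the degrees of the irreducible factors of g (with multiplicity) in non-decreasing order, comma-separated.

2, 2, 2

Roots in GF(5): g(0) = 3; g(1) = 1; g(2) = 1; g(3) = 4; g(4) = 1.
Complete factorization: g(x) = (x^2 - 2)·(x^2 + x + 2)·(x^2 + 2x - 2).
Factor degrees with multiplicity: 2 + 2 + 2 = 6.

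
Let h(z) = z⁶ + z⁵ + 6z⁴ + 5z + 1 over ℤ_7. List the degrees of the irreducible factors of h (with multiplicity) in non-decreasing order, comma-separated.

Linear factors from roots: (z + 6), (z + 5), (z + 2).
Complete factorization: h(z) = (z + 2)·(z + 6)·(z + 5)^2·(z² + 4z + 6).
Factor degrees with multiplicity: 1 + 1 + 1 + 1 + 2 = 6.

1, 1, 1, 1, 2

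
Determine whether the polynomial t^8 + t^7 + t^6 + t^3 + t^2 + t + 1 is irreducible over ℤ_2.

Write P(t) = t^8 + t^7 + t^6 + t^3 + t^2 + t + 1.
Check for roots in ℤ_2: P(0) = 1; P(1) = 1.
No roots, so no linear factors.
Monic irreducibles of degree 2 over GF(2): t^2 + t + 1.
None of them divide P (all give nonzero remainder).
Monic irreducibles of degree 3 over GF(2): t^3 + t + 1, t^3 + t^2 + 1.
None of them divide P (all give nonzero remainder).
Monic irreducibles of degree 4 over GF(2): t^4 + t + 1, t^4 + t^3 + 1, t^4 + t^3 + t^2 + t + 1.
None of them divide P (all give nonzero remainder).
No irreducible factor of degree ≤ 4 exists, so P is irreducible over GF(2).

Yes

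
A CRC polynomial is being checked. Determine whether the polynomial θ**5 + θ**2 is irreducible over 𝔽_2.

No

Write h(θ) = θ**5 + θ**2.
Check for roots in 𝔽_2: h(0) = 0 → root; h(1) = 0 → root.
h(0) = 0, so (θ) divides h(θ); h is reducible.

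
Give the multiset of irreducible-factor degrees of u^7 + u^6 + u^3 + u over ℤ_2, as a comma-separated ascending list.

1, 1, 2, 3

Write h(u) = u^7 + u^6 + u^3 + u.
Roots in ℤ_2: h(0) = 0 → root; h(1) = 0 → root.
Linear factors from roots: (u), (u + 1).
Complete factorization: h(u) = (u)·(u + 1)·(u^2 + u + 1)·(u^3 + u^2 + 1).
Factor degrees with multiplicity: 1 + 1 + 2 + 3 = 7.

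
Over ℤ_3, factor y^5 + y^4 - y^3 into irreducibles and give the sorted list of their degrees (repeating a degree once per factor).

Write h(y) = y^5 + y^4 - y^3.
Roots in ℤ_3: h(0) = 0 → root; h(1) = 1; h(2) = 1.
Linear factors from roots: (y).
Complete factorization: h(y) = (y)^3·(y^2 + y - 1).
Factor degrees with multiplicity: 1 + 1 + 1 + 2 = 5.

1, 1, 1, 2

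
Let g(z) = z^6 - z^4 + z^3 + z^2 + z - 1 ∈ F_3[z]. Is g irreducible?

Check for roots in F_3: g(0) = 2; g(1) = 2; g(2) = 1.
No roots, so no linear factors.
Monic irreducibles of degree 2 over GF(3): z^2 + 1, z^2 + z - 1, z^2 - z - 1.
None of them divide g (all give nonzero remainder).
Degree-3 irreducible divisors: test the 8 monic irreducibles of degree 3 over GF(3).
None of them divide g (all give nonzero remainder).
No irreducible factor of degree ≤ 3 exists, so g is irreducible over GF(3).

Yes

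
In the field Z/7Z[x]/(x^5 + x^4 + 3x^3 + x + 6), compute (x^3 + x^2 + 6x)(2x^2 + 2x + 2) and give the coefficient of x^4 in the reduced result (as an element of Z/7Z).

2

Multiply in Z/7Z[x]: (x^3 + x^2 + 6x)·(2x^2 + 2x + 2) = 2x^5 + 4x^4 + 2x^3 + 5x.
Reduce using x^5 ≡ 6x^4 + 4x^3 + 6x + 1 (mod x^5 + x^4 + 3x^3 + x + 6).
Reduced: 2x^4 + 3x^3 + 3x + 2.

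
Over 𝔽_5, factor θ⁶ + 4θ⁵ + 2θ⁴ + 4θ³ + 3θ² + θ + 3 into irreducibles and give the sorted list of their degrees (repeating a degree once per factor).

1, 2, 3

Write f(θ) = θ⁶ + 4θ⁵ + 2θ⁴ + 4θ³ + 3θ² + θ + 3.
Roots in 𝔽_5: f(0) = 3; f(1) = 3; f(2) = 3; f(3) = 4; f(4) = 0 → root.
Linear factors from roots: (θ + 1).
Complete factorization: f(θ) = (θ + 1)·(θ² + 3)·(θ³ + 3θ² + θ + 1).
Factor degrees with multiplicity: 1 + 2 + 3 = 6.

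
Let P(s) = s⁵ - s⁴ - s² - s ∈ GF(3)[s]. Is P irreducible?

Check for roots in GF(3): P(0) = 0 → root; P(1) = 1; P(2) = 1.
P(0) = 0, so (s) divides P(s); P is reducible.

No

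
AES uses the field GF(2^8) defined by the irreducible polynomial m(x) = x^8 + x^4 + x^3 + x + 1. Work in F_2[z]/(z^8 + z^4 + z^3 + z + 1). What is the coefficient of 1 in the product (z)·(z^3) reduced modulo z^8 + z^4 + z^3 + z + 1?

Multiply in F_2[z]: (z)·(z^3) = z^4.
Reduced: z^4.

0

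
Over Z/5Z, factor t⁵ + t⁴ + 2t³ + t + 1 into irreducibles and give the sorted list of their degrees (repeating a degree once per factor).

Write f(t) = t⁵ + t⁴ + 2t³ + t + 1.
Roots in Z/5Z: f(0) = 1; f(1) = 1; f(2) = 2; f(3) = 2; f(4) = 3.
Complete factorization: f(t) = (t² - t + 2)·(t³ + 2t² + 2t - 2).
Factor degrees with multiplicity: 2 + 3 = 5.

2, 3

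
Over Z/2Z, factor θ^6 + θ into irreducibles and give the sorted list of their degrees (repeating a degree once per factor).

Write f(θ) = θ^6 + θ.
Roots in Z/2Z: f(0) = 0 → root; f(1) = 0 → root.
Linear factors from roots: (θ), (θ + 1).
Complete factorization: f(θ) = (θ)·(θ + 1)·(θ^4 + θ^3 + θ^2 + θ + 1).
Factor degrees with multiplicity: 1 + 1 + 4 = 6.

1, 1, 4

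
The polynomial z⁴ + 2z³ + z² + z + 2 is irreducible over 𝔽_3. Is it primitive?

Write f(z) = z⁴ + 2z³ + z² + z + 2.
|GF(3^4)^×| = 3^4 − 1 = 80. Prime factorization: 80 = 2^4·5.
f is primitive ⇔ z has order 80 in GF(3)[z]/(f), i.e. z^(80/q) ≠ 1 for each prime q | 80.
z^(40) mod f = 2.
z^(16) mod f = z³ + 1.
None equal 1, so z has full order 80; f is primitive.

Yes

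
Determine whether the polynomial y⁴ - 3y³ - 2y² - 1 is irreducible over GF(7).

Yes

Write m(y) = y⁴ - 3y³ - 2y² - 1.
Check for roots in GF(7): m(0) = 6; m(1) = 2; m(2) = 4; m(3) = 2; m(4) = 3; m(5) = 3; m(6) = 1.
No roots, so no linear factors.
Degree-2 irreducible divisors: test the 21 monic irreducibles of degree 2 over GF(7).
None of them divide m (all give nonzero remainder).
No irreducible factor of degree ≤ 2 exists, so m is irreducible over GF(7).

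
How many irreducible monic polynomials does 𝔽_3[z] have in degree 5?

48

Gauss's count: N_{3}(5) = (1/5) Σ_{d|5} μ(5/d)·3^d.
Divisors of 5: 1, 5; μ(5/d) for each: -1, 1.
Σ = − 3^1 + 3^5 = 240.
N = 240/5 = 48.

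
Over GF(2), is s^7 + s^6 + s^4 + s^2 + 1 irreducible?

Yes

Write g(s) = s^7 + s^6 + s^4 + s^2 + 1.
Check for roots in GF(2): g(0) = 1; g(1) = 1.
No roots, so no linear factors.
Monic irreducibles of degree 2 over GF(2): s^2 + s + 1.
None of them divide g (all give nonzero remainder).
Monic irreducibles of degree 3 over GF(2): s^3 + s + 1, s^3 + s^2 + 1.
None of them divide g (all give nonzero remainder).
No irreducible factor of degree ≤ 3 exists, so g is irreducible over GF(2).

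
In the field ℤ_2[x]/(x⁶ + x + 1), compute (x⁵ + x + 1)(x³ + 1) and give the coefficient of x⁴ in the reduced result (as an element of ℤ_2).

1

Multiply in ℤ_2[x]: (x⁵ + x + 1)·(x³ + 1) = x⁸ + x⁵ + x⁴ + x³ + x + 1.
Reduce using x⁶ ≡ x + 1 (mod x⁶ + x + 1).
Reduced: x⁵ + x⁴ + x² + x + 1.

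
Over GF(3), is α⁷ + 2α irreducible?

Write g(α) = α⁷ + 2α.
Check for roots in GF(3): g(0) = 0 → root; g(1) = 0 → root; g(2) = 0 → root.
g(0) = 0, so (α) divides g(α); g is reducible.

No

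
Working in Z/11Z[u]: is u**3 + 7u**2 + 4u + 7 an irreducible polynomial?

Yes

Write P(u) = u**3 + 7u**2 + 4u + 7.
Check each element of Z/11Z for a root: P(0)=7, P(1)=8, P(2)=7, P(3)=10, P(4)=1, P(5)=8, P(6)=4, P(7)=6, P(8)=9, P(9)=8, P(10)=9.
No roots. A degree-3 polynomial over a field with no linear factor is irreducible.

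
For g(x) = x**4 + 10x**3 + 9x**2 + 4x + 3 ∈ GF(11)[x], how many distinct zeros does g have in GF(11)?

Evaluate at each of the 11 elements of GF(11):
g(0) = 3; g(1) = 5; g(2) = 0 → root; g(3) = 7; g(4) = 3; g(5) = 0 → root; g(6) = 1; g(7) = 0 → root; g(8) = 4; g(9) = 0 → root; g(10) = 10.
Roots: {2, 5, 7, 9}.

4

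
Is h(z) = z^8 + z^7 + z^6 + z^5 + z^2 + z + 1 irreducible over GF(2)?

Yes

Check for roots in GF(2): h(0) = 1; h(1) = 1.
No roots, so no linear factors.
Monic irreducibles of degree 2 over GF(2): z^2 + z + 1.
None of them divide h (all give nonzero remainder).
Monic irreducibles of degree 3 over GF(2): z^3 + z + 1, z^3 + z^2 + 1.
None of them divide h (all give nonzero remainder).
Monic irreducibles of degree 4 over GF(2): z^4 + z + 1, z^4 + z^3 + 1, z^4 + z^3 + z^2 + z + 1.
None of them divide h (all give nonzero remainder).
No irreducible factor of degree ≤ 4 exists, so h is irreducible over GF(2).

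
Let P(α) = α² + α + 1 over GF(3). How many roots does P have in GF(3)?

1

Evaluate at each of the 3 elements of GF(3):
P(0) = 1; P(1) = 0 → root; P(2) = 1.
Roots: {1}.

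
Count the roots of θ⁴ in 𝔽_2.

1

Write g(θ) = θ⁴.
Evaluate at each of the 2 elements of 𝔽_2:
g(0) = 0 → root; g(1) = 1.
Roots: {0}.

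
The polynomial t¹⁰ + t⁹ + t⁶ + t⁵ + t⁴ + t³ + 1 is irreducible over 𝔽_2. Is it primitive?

Yes

Write f(t) = t¹⁰ + t⁹ + t⁶ + t⁵ + t⁴ + t³ + 1.
|GF(2^10)^×| = 2^10 − 1 = 1023. Prime factorization: 1023 = 3·11·31.
f is primitive ⇔ t has order 1023 in GF(2)[t]/(f), i.e. t^(1023/q) ≠ 1 for each prime q | 1023.
t^(341) mod f = t⁹ + t⁷ + t⁶ + t⁴ + t + 1.
t^(93) mod f = t⁸ + t⁷ + t⁶ + t⁵ + t³ + 1.
t^(33) mod f = t⁹ + t⁸ + t⁷ + t⁵ + t⁴ + t.
None equal 1, so t has full order 1023; f is primitive.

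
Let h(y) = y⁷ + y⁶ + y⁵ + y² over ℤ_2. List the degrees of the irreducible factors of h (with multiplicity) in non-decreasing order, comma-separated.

Roots in ℤ_2: h(0) = 0 → root; h(1) = 0 → root.
Linear factors from roots: (y), (y + 1).
Complete factorization: h(y) = (y)^2·(y + 1)^2·(y³ + y² + 1).
Factor degrees with multiplicity: 1 + 1 + 1 + 1 + 3 = 7.

1, 1, 1, 1, 3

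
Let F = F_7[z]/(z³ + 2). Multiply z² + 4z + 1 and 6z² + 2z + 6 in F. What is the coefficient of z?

Multiply in F_7[z]: (z² + 4z + 1)·(6z² + 2z + 6) = 6z⁴ + 5z³ + 6z² + 5z + 6.
Reduce using z³ ≡ 5 (mod z³ + 2).
Reduced: 6z² + 3.

0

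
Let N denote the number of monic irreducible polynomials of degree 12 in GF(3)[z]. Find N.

44220

The number of monic irreducibles of degree 12 over GF(3) is (1/12)·Σ_{d∣12} μ(12/d) 3^d.
Divisors of 12: 1, 2, 3, 4, 6, 12; μ(12/d) for each: 0, 1, 0, -1, -1, 1.
Σ = 3^2 − 3^4 − 3^6 + 3^12 = 530640.
N = 530640/12 = 44220.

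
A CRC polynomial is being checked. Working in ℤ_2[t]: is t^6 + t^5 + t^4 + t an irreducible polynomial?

No

Write h(t) = t^6 + t^5 + t^4 + t.
Check for roots in ℤ_2: h(0) = 0 → root; h(1) = 0 → root.
h(0) = 0, so (t) divides h(t); h is reducible.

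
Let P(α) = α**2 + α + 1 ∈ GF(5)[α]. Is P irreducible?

Yes

Check for roots in GF(5): P(0) = 1; P(1) = 3; P(2) = 2; P(3) = 3; P(4) = 1.
No roots. A degree-2 polynomial over a field with no linear factor is irreducible.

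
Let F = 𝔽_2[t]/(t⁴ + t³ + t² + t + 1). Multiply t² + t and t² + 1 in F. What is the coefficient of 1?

1

Multiply in 𝔽_2[t]: (t² + t)·(t² + 1) = t⁴ + t³ + t² + t.
Reduce using t⁴ ≡ t³ + t² + t + 1 (mod t⁴ + t³ + t² + t + 1).
Reduced: 1.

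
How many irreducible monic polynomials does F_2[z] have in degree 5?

6

The number of monic irreducibles of degree 5 over GF(2) is (1/5)·Σ_{d∣5} μ(5/d) 2^d.
Divisors of 5: 1, 5; μ(5/d) for each: -1, 1.
Σ = − 2^1 + 2^5 = 30.
N = 30/5 = 6.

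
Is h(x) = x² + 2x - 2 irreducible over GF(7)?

Check for roots in GF(7): h(0) = 5; h(1) = 1; h(2) = 6; h(3) = 6; h(4) = 1; h(5) = 5; h(6) = 4.
No roots. A degree-2 polynomial over a field with no linear factor is irreducible.

Yes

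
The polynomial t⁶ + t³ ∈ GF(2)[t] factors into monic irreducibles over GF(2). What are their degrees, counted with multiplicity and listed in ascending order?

1, 1, 1, 1, 2

Write h(t) = t⁶ + t³.
Roots in GF(2): h(0) = 0 → root; h(1) = 0 → root.
Linear factors from roots: (t), (t + 1).
Complete factorization: h(t) = (t + 1)·(t)^3·(t² + t + 1).
Factor degrees with multiplicity: 1 + 1 + 1 + 1 + 2 = 6.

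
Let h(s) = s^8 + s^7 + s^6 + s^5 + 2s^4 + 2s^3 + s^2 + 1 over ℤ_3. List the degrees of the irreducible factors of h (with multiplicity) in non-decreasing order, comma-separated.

Roots in ℤ_3: h(0) = 1; h(1) = 1; h(2) = 2.
Complete factorization: h(s) = (s^8 + s^7 + s^6 + s^5 + 2s^4 + 2s^3 + s^2 + 1).
Factor degrees with multiplicity: 8 = 8.

8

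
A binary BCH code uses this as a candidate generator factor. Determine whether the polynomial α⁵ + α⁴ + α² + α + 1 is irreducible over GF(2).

Write m(α) = α⁵ + α⁴ + α² + α + 1.
Check for roots in GF(2): m(0) = 1; m(1) = 1.
No roots, so no linear factors.
Monic irreducibles of degree 2 over GF(2): α² + α + 1.
None of them divide m (all give nonzero remainder).
No irreducible factor of degree ≤ 2 exists, so m is irreducible over GF(2).

Yes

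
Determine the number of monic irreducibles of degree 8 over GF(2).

30

The number of monic irreducibles of degree 8 over GF(2) is (1/8)·Σ_{d∣8} μ(8/d) 2^d.
Divisors of 8: 1, 2, 4, 8; μ(8/d) for each: 0, 0, -1, 1.
Σ = − 2^4 + 2^8 = 240.
N = 240/8 = 30.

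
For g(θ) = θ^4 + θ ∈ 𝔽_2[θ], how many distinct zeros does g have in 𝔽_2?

Evaluate at each of the 2 elements of 𝔽_2:
g(0) = 0 → root; g(1) = 0 → root.
Roots: {0, 1}.

2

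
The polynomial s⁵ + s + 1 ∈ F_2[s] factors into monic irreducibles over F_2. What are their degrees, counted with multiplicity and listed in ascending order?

Write g(s) = s⁵ + s + 1.
Roots in F_2: g(0) = 1; g(1) = 1.
Complete factorization: g(s) = (s² + s + 1)·(s³ + s² + 1).
Factor degrees with multiplicity: 2 + 3 = 5.

2, 3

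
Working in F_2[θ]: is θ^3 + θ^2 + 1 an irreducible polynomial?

Yes

Write P(θ) = θ^3 + θ^2 + 1.
Check for roots in F_2: P(0) = 1; P(1) = 1.
No roots. A degree-3 polynomial over a field with no linear factor is irreducible.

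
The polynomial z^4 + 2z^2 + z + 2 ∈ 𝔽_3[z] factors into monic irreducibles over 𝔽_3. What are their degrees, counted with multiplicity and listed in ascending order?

1, 1, 2

Write h(z) = z^4 + 2z^2 + z + 2.
Roots in 𝔽_3: h(0) = 2; h(1) = 0 → root; h(2) = 1.
Linear factors from roots: (z + 2).
Complete factorization: h(z) = (z + 2)^2·(z^2 + 2z + 2).
Factor degrees with multiplicity: 1 + 1 + 2 = 4.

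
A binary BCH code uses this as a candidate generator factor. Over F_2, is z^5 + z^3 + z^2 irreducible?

No

Write f(z) = z^5 + z^3 + z^2.
Check for roots in F_2: f(0) = 0 → root; f(1) = 1.
f(0) = 0, so (z) divides f(z); f is reducible.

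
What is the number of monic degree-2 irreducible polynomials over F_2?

1

x^(2^2) − x is the product of all monic irreducibles of degree dividing 2; Möbius inversion gives N = (1/2) Σ μ(2/d)·2^d.
Divisors of 2: 1, 2; μ(2/d) for each: -1, 1.
Σ = − 2^1 + 2^2 = 2.
N = 2/2 = 1.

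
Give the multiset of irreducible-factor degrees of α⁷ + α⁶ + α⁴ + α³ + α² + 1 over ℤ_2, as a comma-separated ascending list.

1, 1, 1, 1, 3

Write h(α) = α⁷ + α⁶ + α⁴ + α³ + α² + 1.
Roots in ℤ_2: h(0) = 1; h(1) = 0 → root.
Linear factors from roots: (α + 1).
Complete factorization: h(α) = (α + 1)^4·(α³ + α² + 1).
Factor degrees with multiplicity: 1 + 1 + 1 + 1 + 3 = 7.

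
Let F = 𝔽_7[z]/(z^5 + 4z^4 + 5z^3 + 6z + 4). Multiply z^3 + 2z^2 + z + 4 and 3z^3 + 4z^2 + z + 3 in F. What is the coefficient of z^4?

Multiply in 𝔽_7[z]: (z^3 + 2z^2 + z + 4)·(3z^3 + 4z^2 + z + 3) = 3z^6 + 3z^5 + 5z^4 + 2z^2 + 5.
Reduce using z^5 ≡ 3z^4 + 2z^3 + z + 3 (mod z^5 + 4z^4 + 5z^3 + 6z + 4).
Reduced: 5z^4 + 3z^3 + 5z^2 + 6.

5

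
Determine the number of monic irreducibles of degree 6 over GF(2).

x^(2^6) − x is the product of all monic irreducibles of degree dividing 6; Möbius inversion gives N = (1/6) Σ μ(6/d)·2^d.
Divisors of 6: 1, 2, 3, 6; μ(6/d) for each: 1, -1, -1, 1.
Σ = 2^1 − 2^2 − 2^3 + 2^6 = 54.
N = 54/6 = 9.

9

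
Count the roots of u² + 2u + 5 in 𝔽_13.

2

Write f(u) = u² + 2u + 5.
Evaluate at each of the 13 elements of 𝔽_13:
f(0) = 5; f(1) = 8; f(2) = 0 → root; f(3) = 7; f(4) = 3; f(5) = 1; f(6) = 1; f(7) = 3; f(8) = 7; f(9) = 0 → root; f(10) = 8; f(11) = 5; f(12) = 4.
Roots: {2, 9}.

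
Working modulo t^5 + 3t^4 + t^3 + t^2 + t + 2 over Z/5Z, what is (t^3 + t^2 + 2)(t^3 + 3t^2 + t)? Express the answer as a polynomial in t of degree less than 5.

t^3 + 4t^2 + 4t + 3

Multiply in Z/5Z[t]: (t^3 + t^2 + 2)·(t^3 + 3t^2 + t) = t^6 + 4t^5 + 4t^4 + 3t^3 + t^2 + 2t.
Reduce using t^5 ≡ 2t^4 + 4t^3 + 4t^2 + 4t + 3 (mod t^5 + 3t^4 + t^3 + t^2 + t + 2).
Reduced: t^3 + 4t^2 + 4t + 3.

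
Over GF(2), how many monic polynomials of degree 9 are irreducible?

56

x^(2^9) − x is the product of all monic irreducibles of degree dividing 9; Möbius inversion gives N = (1/9) Σ μ(9/d)·2^d.
Divisors of 9: 1, 3, 9; μ(9/d) for each: 0, -1, 1.
Σ = − 2^3 + 2^9 = 504.
N = 504/9 = 56.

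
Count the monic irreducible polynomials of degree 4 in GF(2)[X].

3

Gauss's count: N_{2}(4) = (1/4) Σ_{d|4} μ(4/d)·2^d.
Divisors of 4: 1, 2, 4; μ(4/d) for each: 0, -1, 1.
Σ = − 2^2 + 2^4 = 12.
N = 12/4 = 3.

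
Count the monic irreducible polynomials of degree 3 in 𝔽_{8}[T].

x^(8^3) − x is the product of all monic irreducibles of degree dividing 3; Möbius inversion gives N = (1/3) Σ μ(3/d)·8^d.
Divisors of 3: 1, 3; μ(3/d) for each: -1, 1.
Σ = − 8^1 + 8^3 = 504.
N = 504/3 = 168.

168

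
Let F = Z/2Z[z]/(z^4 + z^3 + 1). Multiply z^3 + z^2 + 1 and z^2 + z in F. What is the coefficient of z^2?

1

Multiply in Z/2Z[z]: (z^3 + z^2 + 1)·(z^2 + z) = z^5 + z^3 + z^2 + z.
Reduce using z^4 ≡ z^3 + 1 (mod z^4 + z^3 + 1).
Reduced: z^2 + 1.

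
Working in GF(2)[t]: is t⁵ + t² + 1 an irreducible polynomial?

Write g(t) = t⁵ + t² + 1.
Check for roots in GF(2): g(0) = 1; g(1) = 1.
No roots, so no linear factors.
Monic irreducibles of degree 2 over GF(2): t² + t + 1.
None of them divide g (all give nonzero remainder).
No irreducible factor of degree ≤ 2 exists, so g is irreducible over GF(2).

Yes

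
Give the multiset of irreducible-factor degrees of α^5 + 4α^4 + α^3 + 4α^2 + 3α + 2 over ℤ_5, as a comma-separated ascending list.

1, 1, 1, 2

Write g(α) = α^5 + 4α^4 + α^3 + 4α^2 + 3α + 2.
Roots in ℤ_5: g(0) = 2; g(1) = 0 → root; g(2) = 3; g(3) = 1; g(4) = 0 → root.
Linear factors from roots: (α + 4), (α + 1).
Complete factorization: g(α) = (α + 1)·(α + 4)^2·(α^2 + 2).
Factor degrees with multiplicity: 1 + 1 + 1 + 2 = 5.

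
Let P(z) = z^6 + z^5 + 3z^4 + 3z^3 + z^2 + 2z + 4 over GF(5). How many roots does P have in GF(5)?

3

Evaluate at each of the 5 elements of GF(5):
P(0) = 4; P(1) = 0 → root; P(2) = 0 → root; P(3) = 0 → root; P(4) = 3.
Roots: {1, 2, 3}.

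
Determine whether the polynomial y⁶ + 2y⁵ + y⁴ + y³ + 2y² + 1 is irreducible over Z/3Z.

Yes

Write m(y) = y⁶ + 2y⁵ + y⁴ + y³ + 2y² + 1.
Check for roots in Z/3Z: m(0) = 1; m(1) = 2; m(2) = 2.
No roots, so no linear factors.
Monic irreducibles of degree 2 over GF(3): y² + 1, y² + y + 2, y² + 2y + 2.
None of them divide m (all give nonzero remainder).
Degree-3 irreducible divisors: test the 8 monic irreducibles of degree 3 over GF(3).
None of them divide m (all give nonzero remainder).
No irreducible factor of degree ≤ 3 exists, so m is irreducible over GF(3).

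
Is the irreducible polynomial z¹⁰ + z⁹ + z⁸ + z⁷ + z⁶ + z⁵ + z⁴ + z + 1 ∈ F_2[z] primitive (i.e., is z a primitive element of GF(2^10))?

Yes

Write f(z) = z¹⁰ + z⁹ + z⁸ + z⁷ + z⁶ + z⁵ + z⁴ + z + 1.
|GF(2^10)^×| = 2^10 − 1 = 1023. Prime factorization: 1023 = 3·11·31.
f is primitive ⇔ z has order 1023 in GF(2)[z]/(f), i.e. z^(1023/q) ≠ 1 for each prime q | 1023.
z^(341) mod f = z⁸ + z⁷ + z⁵ + z³ + z² + z + 1.
z^(93) mod f = z⁹ + z⁷ + z⁶ + z⁵ + z⁴ + z³ + z.
z^(33) mod f = z⁹ + z⁸ + z⁷ + z⁴ + z³ + z².
None equal 1, so z has full order 1023; f is primitive.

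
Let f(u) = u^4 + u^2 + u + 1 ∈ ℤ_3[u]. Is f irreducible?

Yes

Check for roots in ℤ_3: f(0) = 1; f(1) = 1; f(2) = 2.
No roots, so no linear factors.
Monic irreducibles of degree 2 over GF(3): u^2 + 1, u^2 + u + 2, u^2 + 2u + 2.
None of them divide f (all give nonzero remainder).
No irreducible factor of degree ≤ 2 exists, so f is irreducible over GF(3).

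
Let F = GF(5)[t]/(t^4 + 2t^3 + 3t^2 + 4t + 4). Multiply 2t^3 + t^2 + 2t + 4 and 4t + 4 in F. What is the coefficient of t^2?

3

Multiply in GF(5)[t]: (2t^3 + t^2 + 2t + 4)·(4t + 4) = 3t^4 + 2t^3 + 2t^2 + 4t + 1.
Reduce using t^4 ≡ 3t^3 + 2t^2 + t + 1 (mod t^4 + 2t^3 + 3t^2 + 4t + 4).
Reduced: t^3 + 3t^2 + 2t + 4.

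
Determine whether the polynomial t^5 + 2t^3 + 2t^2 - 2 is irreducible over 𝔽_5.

Yes

Write m(t) = t^5 + 2t^3 + 2t^2 - 2.
Check for roots in 𝔽_5: m(0) = 3; m(1) = 3; m(2) = 4; m(3) = 3; m(4) = 2.
No roots, so no linear factors.
Degree-2 irreducible divisors: test the 10 monic irreducibles of degree 2 over GF(5).
None of them divide m (all give nonzero remainder).
No irreducible factor of degree ≤ 2 exists, so m is irreducible over GF(5).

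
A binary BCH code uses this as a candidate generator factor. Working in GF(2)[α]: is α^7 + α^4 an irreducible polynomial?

Write g(α) = α^7 + α^4.
Check for roots in GF(2): g(0) = 0 → root; g(1) = 0 → root.
g(0) = 0, so (α) divides g(α); g is reducible.

No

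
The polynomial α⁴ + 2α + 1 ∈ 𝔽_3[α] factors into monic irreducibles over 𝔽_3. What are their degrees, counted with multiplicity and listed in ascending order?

Write h(α) = α⁴ + 2α + 1.
Roots in 𝔽_3: h(0) = 1; h(1) = 1; h(2) = 0 → root.
Linear factors from roots: (α + 1).
Complete factorization: h(α) = (α + 1)·(α³ + 2α² + α + 1).
Factor degrees with multiplicity: 1 + 3 = 4.

1, 3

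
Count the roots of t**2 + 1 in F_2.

Write h(t) = t**2 + 1.
Evaluate at each of the 2 elements of F_2:
h(0) = 1; h(1) = 0 → root.
Roots: {1}.

1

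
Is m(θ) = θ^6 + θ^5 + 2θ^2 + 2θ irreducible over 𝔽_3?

No

Check for roots in 𝔽_3: m(0) = 0 → root; m(1) = 0 → root; m(2) = 0 → root.
m(0) = 0, so (θ) divides m(θ); m is reducible.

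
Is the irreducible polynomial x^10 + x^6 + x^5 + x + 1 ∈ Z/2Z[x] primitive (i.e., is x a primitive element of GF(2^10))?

No

Write f(x) = x^10 + x^6 + x^5 + x + 1.
|GF(2^10)^×| = 2^10 − 1 = 1023. Prime factorization: 1023 = 3·11·31.
f is primitive ⇔ x has order 1023 in GF(2)[x]/(f), i.e. x^(1023/q) ≠ 1 for each prime q | 1023.
x^(341) mod f = 1
x^(93) mod f = x^6 + x^5 + x^3 + x.
x^(33) mod f = x^9 + x^8 + x^6 + x^4 + x^3 + 1.
Since x^(341) = 1, the order of x divides 341 < 1023; not primitive.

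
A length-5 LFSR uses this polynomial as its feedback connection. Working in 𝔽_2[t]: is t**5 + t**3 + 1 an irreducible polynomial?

Yes

Write f(t) = t**5 + t**3 + 1.
Check for roots in 𝔽_2: f(0) = 1; f(1) = 1.
No roots, so no linear factors.
Monic irreducibles of degree 2 over GF(2): t**2 + t + 1.
None of them divide f (all give nonzero remainder).
No irreducible factor of degree ≤ 2 exists, so f is irreducible over GF(2).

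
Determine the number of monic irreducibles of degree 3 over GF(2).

By the necklace-counting formula, N_2(3) = (1/3) Σ_{d|3} μ(3/d)·2^d.
Divisors of 3: 1, 3; μ(3/d) for each: -1, 1.
Σ = − 2^1 + 2^3 = 6.
N = 6/3 = 2.

2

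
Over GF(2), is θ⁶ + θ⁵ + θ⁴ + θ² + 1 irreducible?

Write m(θ) = θ⁶ + θ⁵ + θ⁴ + θ² + 1.
Check for roots in GF(2): m(0) = 1; m(1) = 1.
No roots, so no linear factors.
Monic irreducibles of degree 2 over GF(2): θ² + θ + 1.
None of them divide m (all give nonzero remainder).
Monic irreducibles of degree 3 over GF(2): θ³ + θ + 1, θ³ + θ² + 1.
None of them divide m (all give nonzero remainder).
No irreducible factor of degree ≤ 3 exists, so m is irreducible over GF(2).

Yes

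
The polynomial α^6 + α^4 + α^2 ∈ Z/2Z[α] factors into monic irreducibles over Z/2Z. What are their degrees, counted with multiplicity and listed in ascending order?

Write f(α) = α^6 + α^4 + α^2.
Roots in Z/2Z: f(0) = 0 → root; f(1) = 1.
Linear factors from roots: (α).
Complete factorization: f(α) = (α)^2·(α^2 + α + 1)^2.
Factor degrees with multiplicity: 1 + 1 + 2 + 2 = 6.

1, 1, 2, 2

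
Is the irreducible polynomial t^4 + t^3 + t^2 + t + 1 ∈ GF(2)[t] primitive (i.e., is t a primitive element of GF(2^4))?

No

Write f(t) = t^4 + t^3 + t^2 + t + 1.
|GF(2^4)^×| = 2^4 − 1 = 15. Prime factorization: 15 = 3·5.
f is primitive ⇔ t has order 15 in GF(2)[t]/(f), i.e. t^(15/q) ≠ 1 for each prime q | 15.
t^(5) mod f = 1
t^(3) mod f = t^3.
Since t^(5) = 1, the order of t divides 5 < 15; not primitive.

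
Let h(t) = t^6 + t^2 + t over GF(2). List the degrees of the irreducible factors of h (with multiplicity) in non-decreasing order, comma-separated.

Roots in GF(2): h(0) = 0 → root; h(1) = 1.
Linear factors from roots: (t).
Complete factorization: h(t) = (t)·(t^2 + t + 1)·(t^3 + t^2 + 1).
Factor degrees with multiplicity: 1 + 2 + 3 = 6.

1, 2, 3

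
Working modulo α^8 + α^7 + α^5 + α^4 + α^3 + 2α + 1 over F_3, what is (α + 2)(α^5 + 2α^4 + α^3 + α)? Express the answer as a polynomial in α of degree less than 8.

α^6 + α^5 + 2α^4 + 2α^3 + α^2 + 2α

Multiply in F_3[α]: (α + 2)·(α^5 + 2α^4 + α^3 + α) = α^6 + α^5 + 2α^4 + 2α^3 + α^2 + 2α.
Reduced: α^6 + α^5 + 2α^4 + 2α^3 + α^2 + 2α.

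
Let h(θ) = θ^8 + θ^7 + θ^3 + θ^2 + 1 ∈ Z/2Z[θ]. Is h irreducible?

Check for roots in Z/2Z: h(0) = 1; h(1) = 1.
No roots, so no linear factors.
Monic irreducibles of degree 2 over GF(2): θ^2 + θ + 1.
None of them divide h (all give nonzero remainder).
Monic irreducibles of degree 3 over GF(2): θ^3 + θ + 1, θ^3 + θ^2 + 1.
None of them divide h (all give nonzero remainder).
Monic irreducibles of degree 4 over GF(2): θ^4 + θ + 1, θ^4 + θ^3 + 1, θ^4 + θ^3 + θ^2 + θ + 1.
None of them divide h (all give nonzero remainder).
No irreducible factor of degree ≤ 4 exists, so h is irreducible over GF(2).

Yes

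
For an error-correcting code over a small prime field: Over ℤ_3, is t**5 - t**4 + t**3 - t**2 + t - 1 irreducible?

Write f(t) = t**5 - t**4 + t**3 - t**2 + t - 1.
Check for roots in ℤ_3: f(0) = 2; f(1) = 0 → root; f(2) = 0 → root.
f(1) = 0, so (t − 1) divides f(t); f is reducible.

No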